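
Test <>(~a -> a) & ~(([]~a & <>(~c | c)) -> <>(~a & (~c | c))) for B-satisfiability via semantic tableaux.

Unsatisfiable (every branch closes)

1. <>(~a -> a) & ~(([]~a & <>(~c | c)) -> <>(~a & (~c | c))), w0
2. <>(~a -> a), w0
3. ~(([]~a & <>(~c | c)) -> <>(~a & (~c | c))), w0
4. []~a & <>(~c | c), w0
5. ~<>(~a & (~c | c)), w0
6. []~a, w0
7. <>(~c | c), w0
8. ~(~a & (~c | c)), w0
9. ~a, w0
10. ~(~c | c), w0
11. c, w0
12. ~c, w0
Accessibility: w0Rw0
Branch closes: c and ~c both at w0.
Every branch closes; the branch above is one of them.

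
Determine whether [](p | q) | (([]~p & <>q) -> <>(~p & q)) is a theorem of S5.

Valid

Tableau for the negation ~([](p | q) | (([]~p & <>q) -> <>(~p & q))):
1. ~([](p | q) | (([]~p & <>q) -> <>(~p & q))), u
2. ~[](p | q), u
3. ~(([]~p & <>q) -> <>(~p & q)), u
4. []~p & <>q, u
5. ~<>(~p & q), u
6. []~p, u
7. <>q, u
8. ~(~p & q), u
9. ~p, u
10. ~q, u
11. ~(p | q), v
12. ~p, v
13. ~q, v
14. ~(~p & q), v
15. q, w
16. ~(~p & q), w
17. ~p, w
18. ~q, w
Accessibility: uRu, uRv, uRw, vRu, vRv, vRw, wRu, wRv, wRw
Branch closes: q and ~q both at w.
Every branch of the negation's tableau closes; the branch above is one of them.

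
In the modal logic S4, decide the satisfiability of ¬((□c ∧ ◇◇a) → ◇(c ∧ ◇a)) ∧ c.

Unsatisfiable (every branch closes)

1. ¬((□c ∧ ◇◇a) → ◇(c ∧ ◇a)) ∧ c, u
2. ¬((□c ∧ ◇◇a) → ◇(c ∧ ◇a)), u
3. c, u
4. □c ∧ ◇◇a, u
5. ¬◇(c ∧ ◇a), u
6. □c, u
7. ◇◇a, u
8. ¬(c ∧ ◇a), u
9. ¬◇a, u
10. ¬a, u
11. ◇a, v
12. ¬(c ∧ ◇a), v
13. c, v
14. ¬a, v
15. ¬◇a, v
16. a, w
17. ¬(c ∧ ◇a), w
18. c, w
19. ¬a, w
Accessibility: uRu, uRv, uRw, vRv, vRw, wRw
Branch closes: a and ¬a both at w.
Every branch closes; the branch above is one of them.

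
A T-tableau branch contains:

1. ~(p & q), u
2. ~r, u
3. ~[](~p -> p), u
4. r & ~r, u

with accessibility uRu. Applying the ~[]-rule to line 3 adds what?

a fresh world v with uRv, and ~(~p -> p) at v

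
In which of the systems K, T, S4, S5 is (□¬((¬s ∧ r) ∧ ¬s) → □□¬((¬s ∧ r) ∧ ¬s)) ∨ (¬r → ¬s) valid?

S4, S5

T-tableau for the negation ¬((□¬((¬s ∧ r) ∧ ¬s) → □□¬((¬s ∧ r) ∧ ¬s)) ∨ (¬r → ¬s)):
1. ¬((□¬((¬s ∧ r) ∧ ¬s) → □□¬((¬s ∧ r) ∧ ¬s)) ∨ (¬r → ¬s)), w0
2. ¬(□¬((¬s ∧ r) ∧ ¬s) → □□¬((¬s ∧ r) ∧ ¬s)), w0
3. ¬(¬r → ¬s), w0
4. □¬((¬s ∧ r) ∧ ¬s), w0
5. ¬□□¬((¬s ∧ r) ∧ ¬s), w0
6. ¬r, w0
7. s, w0
8. ¬((¬s ∧ r) ∧ ¬s), w0
9. ¬□¬((¬s ∧ r) ∧ ¬s), w1
10. ¬((¬s ∧ r) ∧ ¬s), w1
11. s, w1
12. (¬s ∧ r) ∧ ¬s, w2
13. ¬s ∧ r, w2
14. ¬s, w2
15. r, w2
Accessibility: w0Rw0, w0Rw1, w1Rw1, w1Rw2, w2Rw2
Complete open branch: countermodel on a T-frame, so not valid in T, nor in K (the same frame is also a K-frame).
S4-tableau for the negation ¬((□¬((¬s ∧ r) ∧ ¬s) → □□¬((¬s ∧ r) ∧ ¬s)) ∨ (¬r → ¬s)):
1. ¬((□¬((¬s ∧ r) ∧ ¬s) → □□¬((¬s ∧ r) ∧ ¬s)) ∨ (¬r → ¬s)), w0
2. ¬(□¬((¬s ∧ r) ∧ ¬s) → □□¬((¬s ∧ r) ∧ ¬s)), w0
3. ¬(¬r → ¬s), w0
4. □¬((¬s ∧ r) ∧ ¬s), w0
5. ¬□□¬((¬s ∧ r) ∧ ¬s), w0
6. ¬r, w0
7. s, w0
8. ¬((¬s ∧ r) ∧ ¬s), w0
9. ¬(¬s ∧ r), w0
10. ¬□¬((¬s ∧ r) ∧ ¬s), w1
11. ¬((¬s ∧ r) ∧ ¬s), w1
12. ¬(¬s ∧ r), w1
13. ¬r, w1
14. (¬s ∧ r) ∧ ¬s, w2
15. ¬s ∧ r, w2
16. ¬s, w2
17. r, w2
18. ¬((¬s ∧ r) ∧ ¬s), w2
19. ¬(¬s ∧ r), w2
20. ¬r, w2
Accessibility: w0Rw0, w0Rw1, w0Rw2, w1Rw1, w1Rw2, w2Rw2
Branch closes: r and ¬r both at w2.
Every branch closes (one shown): valid in S4, hence also in S5 (every theorem of S4 is a theorem of S5).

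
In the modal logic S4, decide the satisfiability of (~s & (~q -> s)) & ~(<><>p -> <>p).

Unsatisfiable

1. (~s & (~q -> s)) & ~(<><>p -> <>p), w0
2. ~s & (~q -> s), w0   [&-rule on 1]
3. ~(<><>p -> <>p), w0   [&-rule on 1]
4. ~s, w0   [&-rule on 2]
5. ~q -> s, w0   [&-rule on 2]
6. <><>p, w0   [~->-rule on 3]
7. ~<>p, w0   [~->-rule on 3]
8. ~p, w0   [~<>-rule on 7 via w0Rw0]
9. q, w0   [->-rule on 5 (branches; this branch)]
10. <>p, w1   [<>-rule on 6: fresh world w1, w0Rw1]
11. ~p, w1   [~<>-rule on 7 via w0Rw1]
12. p, w2   [<>-rule on 10: fresh world w2, w1Rw2]
13. ~p, w2   [~<>-rule on 7 via w0Rw2]
Accessibility: w0Rw0, w0Rw1, w0Rw2, w1Rw1, w1Rw2, w2Rw2
Branch closes: p and ~p both at w2.
All branches of the tableau close; one closing branch shown above.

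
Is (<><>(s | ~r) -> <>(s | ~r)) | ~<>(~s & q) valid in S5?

Tableau for the negation ~((<><>(s | ~r) -> <>(s | ~r)) | ~<>(~s & q)):
1. ~((<><>(s | ~r) -> <>(s | ~r)) | ~<>(~s & q)), w0
2. ~(<><>(s | ~r) -> <>(s | ~r)), w0   [~|-rule on 1]
3. <>(~s & q), w0   [~|-rule on 1]
4. <><>(s | ~r), w0   [~->-rule on 2]
5. ~<>(s | ~r), w0   [~->-rule on 2]
6. ~(s | ~r), w0   [~<>-rule on 5 via w0Rw0]
7. ~s, w0   [~|-rule on 6]
8. r, w0   [~|-rule on 6]
9. ~s & q, w1   [<>-rule on 3: fresh world w1, w0Rw1]
10. ~s, w1   [&-rule on 9]
11. q, w1   [&-rule on 9]
12. ~(s | ~r), w1   [~<>-rule on 5 via w0Rw1]
13. r, w1   [~|-rule on 12]
14. <>(s | ~r), w2   [<>-rule on 4: fresh world w2, w0Rw2]
15. ~(s | ~r), w2   [~<>-rule on 5 via w0Rw2]
16. ~s, w2   [~|-rule on 15]
17. r, w2   [~|-rule on 15]
18. s | ~r, w3   [<>-rule on 14: fresh world w3, w2Rw3]
19. ~(s | ~r), w3   [~<>-rule on 5 via w0Rw3]
20. ~s, w3   [~|-rule on 19]
21. r, w3   [~|-rule on 19]
22. ~r, w3   [|-rule on 18 (branches; this branch)]
Accessibility: w0Rw0, w0Rw1, w0Rw2, w0Rw3, w1Rw0, w1Rw1, w1Rw2, w1Rw3, w2Rw0, w2Rw1, w2Rw2, w2Rw3, w3Rw0, w3Rw1, w3Rw2, w3Rw3
Branch closes: r and ~r both at w3.
Every branch of the negation's tableau closes; the branch above is one of them.

Yes, valid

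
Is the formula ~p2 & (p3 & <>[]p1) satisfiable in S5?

Satisfiable

1. ~p2 & (p3 & <>[]p1), w0
2. ~p2, w0
3. p3 & <>[]p1, w0
4. p3, w0
5. <>[]p1, w0
6. []p1, w1
7. p1, w0
8. p1, w1
Accessibility: w0Rw0, w0Rw1, w1Rw0, w1Rw1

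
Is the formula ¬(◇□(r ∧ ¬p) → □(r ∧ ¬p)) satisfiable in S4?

Satisfiable (open branch found)

1. ¬(◇□(r ∧ ¬p) → □(r ∧ ¬p)), w0
2. ◇□(r ∧ ¬p), w0   [¬→-rule on 1]
3. ¬□(r ∧ ¬p), w0   [¬→-rule on 1]
4. □(r ∧ ¬p), w1   [◇-rule on 2: fresh world w1, w0Rw1]
5. r ∧ ¬p, w1   [□-rule on 4 via w1Rw1]
6. r, w1   [∧-rule on 5]
7. ¬p, w1   [∧-rule on 5]
8. ¬(r ∧ ¬p), w2   [¬□-rule on 3: fresh world w2, w0Rw2]
9. p, w2   [¬∧-rule on 8 (branches; this branch)]
Accessibility: w0Rw0, w0Rw1, w0Rw2, w1Rw1, w2Rw2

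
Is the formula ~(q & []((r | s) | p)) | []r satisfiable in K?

Yes, satisfiable

1. ~(q & []((r | s) | p)) | []r, 0
2. []r, 0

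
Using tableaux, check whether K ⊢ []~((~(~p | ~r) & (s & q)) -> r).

Tableau for the negation ~[]~((~(~p | ~r) & (s & q)) -> r):
1. ~[]~((~(~p | ~r) & (s & q)) -> r), w0
2. (~(~p | ~r) & (s & q)) -> r, w1
3. r, w1
Accessibility: w0Rw1
The negation has an open branch (countermodel exists).

Not valid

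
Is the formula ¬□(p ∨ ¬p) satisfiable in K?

1. ¬□(p ∨ ¬p), u
2. ¬(p ∨ ¬p), v   [¬□-rule on 1: fresh world v, uRv]
3. ¬p, v   [¬∨-rule on 2]
4. p, v   [¬∨-rule on 2]
Accessibility: uRv
Branch closes: p and ¬p both at v.
Every branch closes; the branch above is one of them.

Unsatisfiable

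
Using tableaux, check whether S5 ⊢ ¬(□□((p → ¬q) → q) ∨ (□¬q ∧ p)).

No, not valid

Tableau for the negation □□((p → ¬q) → q) ∨ (□¬q ∧ p):
1. □□((p → ¬q) → q) ∨ (□¬q ∧ p), w0
2. □¬q ∧ p, w0   [∨-rule on 1 (branches; this branch)]
3. □¬q, w0   [∧-rule on 2]
4. p, w0   [∧-rule on 2]
5. ¬q, w0   [□-rule on 3 via w0Rw0]
Accessibility: w0Rw0
The negation has an open branch (countermodel exists).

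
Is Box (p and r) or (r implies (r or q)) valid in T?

Tableau for the negation not (Box (p and r) or (r implies (r or q))):
1. not (Box (p and r) or (r implies (r or q))), 0
2. not Box (p and r), 0
3. not (r implies (r or q)), 0
4. r, 0
5. not (r or q), 0
6. not r, 0
7. not q, 0
Accessibility: 0R0
Branch closes: r and not r both at 0.
Every branch of the negation's tableau closes; the branch above is one of them.

Yes, valid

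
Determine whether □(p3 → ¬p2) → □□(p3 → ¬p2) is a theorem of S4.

Tableau for the negation ¬(□(p3 → ¬p2) → □□(p3 → ¬p2)):
1. ¬(□(p3 → ¬p2) → □□(p3 → ¬p2)), 0
2. □(p3 → ¬p2), 0
3. ¬□□(p3 → ¬p2), 0
4. p3 → ¬p2, 0
5. ¬p2, 0
6. ¬□(p3 → ¬p2), 1
7. p3 → ¬p2, 1
8. ¬p2, 1
9. ¬(p3 → ¬p2), 2
10. p3, 2
11. p2, 2
12. p3 → ¬p2, 2
13. ¬p2, 2
Accessibility: 0R0, 0R1, 0R2, 1R1, 1R2, 2R2
Branch closes: p2 and ¬p2 both at 2.
All branches of the negation close; one closing branch shown above.

Valid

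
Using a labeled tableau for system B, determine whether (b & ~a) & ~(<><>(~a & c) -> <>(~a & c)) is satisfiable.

Satisfiable

1. (b & ~a) & ~(<><>(~a & c) -> <>(~a & c)), w0
2. b & ~a, w0
3. ~(<><>(~a & c) -> <>(~a & c)), w0
4. b, w0
5. ~a, w0
6. <><>(~a & c), w0
7. ~<>(~a & c), w0
8. ~(~a & c), w0
9. ~c, w0
10. <>(~a & c), w1
11. ~(~a & c), w1
12. ~c, w1
13. ~a & c, w2
14. ~a, w2
15. c, w2
Accessibility: w0Rw0, w0Rw1, w1Rw0, w1Rw1, w1Rw2, w2Rw1, w2Rw2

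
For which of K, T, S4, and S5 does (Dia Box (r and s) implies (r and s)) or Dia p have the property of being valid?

S5-tableau for the negation not ((Dia Box (r and s) implies (r and s)) or Dia p):
1. not ((Dia Box (r and s) implies (r and s)) or Dia p), u
2. not (Dia Box (r and s) implies (r and s)), u
3. not Dia p, u
4. Dia Box (r and s), u
5. not (r and s), u
6. not p, u
7. not s, u
8. Box (r and s), v
9. not p, v
10. r and s, u
11. r, u
12. s, u
Accessibility: uRu, uRv, vRu, vRv
Branch closes: s and not s both at u.
Every branch closes (one shown): valid in S5.
S4-tableau for the negation not ((Dia Box (r and s) implies (r and s)) or Dia p):
1. not ((Dia Box (r and s) implies (r and s)) or Dia p), u
2. not (Dia Box (r and s) implies (r and s)), u
3. not Dia p, u
4. Dia Box (r and s), u
5. not (r and s), u
6. not p, u
7. not s, u
8. Box (r and s), v
9. not p, v
10. r and s, v
11. r, v
12. s, v
Accessibility: uRu, uRv, vRv
Complete open branch: countermodel on an S4-frame, so not valid in S4, nor in K, T (the same frame is also a K-frame and a T-frame).

S5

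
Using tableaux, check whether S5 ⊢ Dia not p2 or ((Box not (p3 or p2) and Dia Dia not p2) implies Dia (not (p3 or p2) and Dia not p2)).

Valid in S5

Tableau for the negation not (Dia not p2 or ((Box not (p3 or p2) and Dia Dia not p2) implies Dia (not (p3 or p2) and Dia not p2))):
1. not (Dia not p2 or ((Box not (p3 or p2) and Dia Dia not p2) implies Dia (not (p3 or p2) and Dia not p2))), 0
2. not Dia not p2, 0
3. not ((Box not (p3 or p2) and Dia Dia not p2) implies Dia (not (p3 or p2) and Dia not p2)), 0
4. Box not (p3 or p2) and Dia Dia not p2, 0
5. not Dia (not (p3 or p2) and Dia not p2), 0
6. Box not (p3 or p2), 0
7. Dia Dia not p2, 0
8. p2, 0
9. not (not (p3 or p2) and Dia not p2), 0
10. not (p3 or p2), 0
11. not p3, 0
12. not p2, 0
Accessibility: 0R0
Branch closes: p2 and not p2 both at 0.
All branches of the negation close; one closing branch shown above.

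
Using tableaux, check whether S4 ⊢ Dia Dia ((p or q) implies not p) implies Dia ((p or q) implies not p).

Tableau for the negation not (Dia Dia ((p or q) implies not p) implies Dia ((p or q) implies not p)):
1. not (Dia Dia ((p or q) implies not p) implies Dia ((p or q) implies not p)), 0
2. Dia Dia ((p or q) implies not p), 0   [neg-implies-rule on 1]
3. not Dia ((p or q) implies not p), 0   [neg-implies-rule on 1]
4. not ((p or q) implies not p), 0   [neg-Dia-rule on 3 via 0R0]
5. p or q, 0   [neg-implies-rule on 4]
6. p, 0   [neg-implies-rule on 4]
7. q, 0   [or-rule on 5 (branches; this branch)]
8. Dia ((p or q) implies not p), 1   [Dia-rule on 2: fresh world 1, 0R1]
9. not ((p or q) implies not p), 1   [neg-Dia-rule on 3 via 0R1]
10. p or q, 1   [neg-implies-rule on 9]
11. p, 1   [neg-implies-rule on 9]
12. q, 1   [or-rule on 10 (branches; this branch)]
13. (p or q) implies not p, 2   [Dia-rule on 8: fresh world 2, 1R2]
14. not ((p or q) implies not p), 2   [neg-Dia-rule on 3 via 0R2]
15. p or q, 2   [neg-implies-rule on 14]
16. p, 2   [neg-implies-rule on 14]
17. not (p or q), 2   [implies-rule on 13 (branches; this branch)]
18. not p, 2   [neg-or-rule on 17]
19. not q, 2   [neg-or-rule on 17]
Accessibility: 0R0, 0R1, 0R2, 1R1, 1R2, 2R2
Branch closes: p and not p both at 2.
All branches of the negation close; one closing branch shown above.

Valid in S4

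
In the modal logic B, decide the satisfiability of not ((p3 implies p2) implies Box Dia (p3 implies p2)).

1. not ((p3 implies p2) implies Box Dia (p3 implies p2)), 0
2. p3 implies p2, 0   [neg-implies-rule on 1]
3. not Box Dia (p3 implies p2), 0   [neg-implies-rule on 1]
4. p2, 0   [implies-rule on 2 (branches; this branch)]
5. not Dia (p3 implies p2), 1   [neg-Box-rule on 3: fresh world 1, 0R1]
6. not (p3 implies p2), 0   [neg-Dia-rule on 5 via 1R0]
7. p3, 0   [neg-implies-rule on 6]
8. not p2, 0   [neg-implies-rule on 6]
Accessibility: 0R0, 0R1, 1R0, 1R1
Branch closes: p2 and not p2 both at 0.
Every branch closes; the branch above is one of them.

No, unsatisfiable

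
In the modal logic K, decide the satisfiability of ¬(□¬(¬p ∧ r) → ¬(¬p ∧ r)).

Satisfiable (open branch found)

1. ¬(□¬(¬p ∧ r) → ¬(¬p ∧ r)), u
2. □¬(¬p ∧ r), u
3. ¬p ∧ r, u
4. ¬p, u
5. r, u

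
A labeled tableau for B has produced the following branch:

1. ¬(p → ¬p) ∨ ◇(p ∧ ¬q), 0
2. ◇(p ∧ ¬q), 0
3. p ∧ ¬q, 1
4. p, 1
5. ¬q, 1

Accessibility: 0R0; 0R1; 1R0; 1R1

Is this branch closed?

No, open

There is no literal clash: for every atom and world, at most one sign appears.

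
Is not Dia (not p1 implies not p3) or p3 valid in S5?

Tableau for the negation not (not Dia (not p1 implies not p3) or p3):
1. not (not Dia (not p1 implies not p3) or p3), 0
2. Dia (not p1 implies not p3), 0
3. not p3, 0
4. not p1 implies not p3, 1
5. not p3, 1
Accessibility: 0R0, 0R1, 1R0, 1R1
The negation has an open branch (countermodel exists).

Not valid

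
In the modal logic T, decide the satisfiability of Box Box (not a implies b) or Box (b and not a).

1. Box Box (not a implies b) or Box (b and not a), w0
2. Box (b and not a), w0   [or-rule on 1 (branches; this branch)]
3. b and not a, w0   [Box-rule on 2 via w0Rw0]
4. b, w0   [and-rule on 3]
5. not a, w0   [and-rule on 3]
Accessibility: w0Rw0

Satisfiable (open branch found)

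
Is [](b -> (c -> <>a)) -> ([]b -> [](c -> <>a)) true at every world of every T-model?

Valid in T

Tableau for the negation ~([](b -> (c -> <>a)) -> ([]b -> [](c -> <>a))):
1. ~([](b -> (c -> <>a)) -> ([]b -> [](c -> <>a))), u
2. [](b -> (c -> <>a)), u   [~->-rule on 1]
3. ~([]b -> [](c -> <>a)), u   [~->-rule on 1]
4. []b, u   [~->-rule on 3]
5. ~[](c -> <>a), u   [~->-rule on 3]
6. b -> (c -> <>a), u   [[]-rule on 2 via uRu]
7. b, u   [[]-rule on 4 via uRu]
8. c -> <>a, u   [->-rule on 6 (branches; this branch)]
9. <>a, u   [->-rule on 8 (branches; this branch)]
10. ~(c -> <>a), v   [~[]-rule on 5: fresh world v, uRv]
11. c, v   [~->-rule on 10]
12. ~<>a, v   [~->-rule on 10]
13. b -> (c -> <>a), v   [[]-rule on 2 via uRv]
14. b, v   [[]-rule on 4 via uRv]
15. ~a, v   [~<>-rule on 12 via vRv]
16. c -> <>a, v   [->-rule on 13 (branches; this branch)]
17. <>a, v   [->-rule on 16 (branches; this branch)]
18. a, w   [<>-rule on 9: fresh world w, uRw]
19. b -> (c -> <>a), w   [[]-rule on 2 via uRw]
20. b, w   [[]-rule on 4 via uRw]
21. c -> <>a, w   [->-rule on 19 (branches; this branch)]
22. <>a, w   [->-rule on 21 (branches; this branch)]
23. a, x   [<>-rule on 17: fresh world x, vRx]
24. ~a, x   [~<>-rule on 12 via vRx]
Accessibility: uRu, uRv, uRw, vRv, vRx, wRw, xRx
Branch closes: a and ~a both at x.
All branches of the negation close; one closing branch shown above.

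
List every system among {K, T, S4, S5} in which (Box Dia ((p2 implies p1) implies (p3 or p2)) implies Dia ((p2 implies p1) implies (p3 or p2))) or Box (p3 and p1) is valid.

T, S4, S5

T-tableau for the negation not ((Box Dia ((p2 implies p1) implies (p3 or p2)) implies Dia ((p2 implies p1) implies (p3 or p2))) or Box (p3 and p1)):
1. not ((Box Dia ((p2 implies p1) implies (p3 or p2)) implies Dia ((p2 implies p1) implies (p3 or p2))) or Box (p3 and p1)), w0
2. not (Box Dia ((p2 implies p1) implies (p3 or p2)) implies Dia ((p2 implies p1) implies (p3 or p2))), w0
3. not Box (p3 and p1), w0
4. Box Dia ((p2 implies p1) implies (p3 or p2)), w0
5. not Dia ((p2 implies p1) implies (p3 or p2)), w0
6. Dia ((p2 implies p1) implies (p3 or p2)), w0
7. not ((p2 implies p1) implies (p3 or p2)), w0
8. p2 implies p1, w0
9. not (p3 or p2), w0
10. not p3, w0
11. not p2, w0
12. p1, w0
13. not (p3 and p1), w1
14. Dia ((p2 implies p1) implies (p3 or p2)), w1
15. not ((p2 implies p1) implies (p3 or p2)), w1
16. p2 implies p1, w1
17. not (p3 or p2), w1
18. not p3, w1
19. not p2, w1
20. not p1, w1
21. (p2 implies p1) implies (p3 or p2), w2
22. Dia ((p2 implies p1) implies (p3 or p2)), w2
23. not ((p2 implies p1) implies (p3 or p2)), w2
24. p2 implies p1, w2
25. not (p3 or p2), w2
26. not p3, w2
27. not p2, w2
28. p3 or p2, w2
29. p1, w2
30. p2, w2
Accessibility: w0Rw0, w0Rw1, w0Rw2, w1Rw1, w2Rw2
Branch closes: p2 and not p2 both at w2.
Every branch closes (one shown): valid in T, hence also in S4, S5 (every theorem of T is a theorem of S4 and S5).
K-tableau for the negation not ((Box Dia ((p2 implies p1) implies (p3 or p2)) implies Dia ((p2 implies p1) implies (p3 or p2))) or Box (p3 and p1)):
1. not ((Box Dia ((p2 implies p1) implies (p3 or p2)) implies Dia ((p2 implies p1) implies (p3 or p2))) or Box (p3 and p1)), w0
2. not (Box Dia ((p2 implies p1) implies (p3 or p2)) implies Dia ((p2 implies p1) implies (p3 or p2))), w0
3. not Box (p3 and p1), w0
4. Box Dia ((p2 implies p1) implies (p3 or p2)), w0
5. not Dia ((p2 implies p1) implies (p3 or p2)), w0
6. not (p3 and p1), w1
7. Dia ((p2 implies p1) implies (p3 or p2)), w1
8. not ((p2 implies p1) implies (p3 or p2)), w1
9. p2 implies p1, w1
10. not (p3 or p2), w1
11. not p3, w1
12. not p2, w1
13. not p1, w1
14. (p2 implies p1) implies (p3 or p2), w2
15. p3 or p2, w2
16. p2, w2
Accessibility: w0Rw1, w1Rw2
Complete open branch: countermodel on a K-frame, so not valid in K.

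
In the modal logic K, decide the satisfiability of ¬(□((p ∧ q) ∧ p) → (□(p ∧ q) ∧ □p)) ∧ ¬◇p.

1. ¬(□((p ∧ q) ∧ p) → (□(p ∧ q) ∧ □p)) ∧ ¬◇p, 0
2. ¬(□((p ∧ q) ∧ p) → (□(p ∧ q) ∧ □p)), 0
3. ¬◇p, 0
4. □((p ∧ q) ∧ p), 0
5. ¬(□(p ∧ q) ∧ □p), 0
6. ¬□(p ∧ q), 0
7. ¬(p ∧ q), 1
8. ¬p, 1
9. (p ∧ q) ∧ p, 1
10. p ∧ q, 1
11. p, 1
Accessibility: 0R1
Branch closes: p and ¬p both at 1.
All branches of the tableau close; one closing branch shown above.

Unsatisfiable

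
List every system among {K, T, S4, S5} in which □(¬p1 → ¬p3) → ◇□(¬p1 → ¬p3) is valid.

T, S4, S5

K-tableau for the negation ¬(□(¬p1 → ¬p3) → ◇□(¬p1 → ¬p3)):
1. ¬(□(¬p1 → ¬p3) → ◇□(¬p1 → ¬p3)), u
2. □(¬p1 → ¬p3), u
3. ¬◇□(¬p1 → ¬p3), u
Complete open branch: countermodel on a K-frame, so not valid in K.
T-tableau for the negation ¬(□(¬p1 → ¬p3) → ◇□(¬p1 → ¬p3)):
1. ¬(□(¬p1 → ¬p3) → ◇□(¬p1 → ¬p3)), u
2. □(¬p1 → ¬p3), u
3. ¬◇□(¬p1 → ¬p3), u
4. ¬p1 → ¬p3, u
5. ¬□(¬p1 → ¬p3), u
6. ¬p3, u
7. ¬(¬p1 → ¬p3), v
8. ¬p1, v
9. p3, v
10. ¬p1 → ¬p3, v
11. ¬□(¬p1 → ¬p3), v
12. ¬p3, v
Accessibility: uRu, uRv, vRv
Branch closes: p3 and ¬p3 both at v.
Every branch closes (one shown): valid in T, hence also in S4, S5 (every theorem of T is a theorem of S4 and S5).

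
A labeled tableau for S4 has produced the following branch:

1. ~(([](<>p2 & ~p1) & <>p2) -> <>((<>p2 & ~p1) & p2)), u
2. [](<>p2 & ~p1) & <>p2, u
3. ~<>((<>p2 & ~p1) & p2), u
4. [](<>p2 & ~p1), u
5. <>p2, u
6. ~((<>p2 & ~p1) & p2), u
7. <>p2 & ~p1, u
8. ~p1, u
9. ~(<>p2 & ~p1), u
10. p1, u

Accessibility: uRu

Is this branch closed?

Both p1 and ~p1 appear at u.

Closed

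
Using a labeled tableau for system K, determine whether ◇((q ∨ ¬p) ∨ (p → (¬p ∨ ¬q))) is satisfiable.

Satisfiable (open branch found)

1. ◇((q ∨ ¬p) ∨ (p → (¬p ∨ ¬q))), w0
2. (q ∨ ¬p) ∨ (p → (¬p ∨ ¬q)), w1   [◇-rule on 1: fresh world w1, w0Rw1]
3. p → (¬p ∨ ¬q), w1   [∨-rule on 2 (branches; this branch)]
4. ¬p ∨ ¬q, w1   [→-rule on 3 (branches; this branch)]
5. ¬q, w1   [∨-rule on 4 (branches; this branch)]
Accessibility: w0Rw1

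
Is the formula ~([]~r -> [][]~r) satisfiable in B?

Satisfiable (open branch found)

1. ~([]~r -> [][]~r), 0
2. []~r, 0   [~->-rule on 1]
3. ~[][]~r, 0   [~->-rule on 1]
4. ~r, 0   [[]-rule on 2 via 0R0]
5. ~[]~r, 1   [~[]-rule on 3: fresh world 1, 0R1]
6. ~r, 1   [[]-rule on 2 via 0R1]
7. r, 2   [~[]-rule on 5: fresh world 2, 1R2]
Accessibility: 0R0, 0R1, 1R0, 1R1, 1R2, 2R1, 2R2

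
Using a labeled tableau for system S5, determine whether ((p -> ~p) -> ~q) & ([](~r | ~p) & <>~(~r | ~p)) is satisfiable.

No, unsatisfiable

1. ((p -> ~p) -> ~q) & ([](~r | ~p) & <>~(~r | ~p)), u
2. (p -> ~p) -> ~q, u
3. [](~r | ~p) & <>~(~r | ~p), u
4. [](~r | ~p), u
5. <>~(~r | ~p), u
6. ~r | ~p, u
7. ~(p -> ~p), u
8. p, u
9. ~r, u
10. ~(~r | ~p), v
11. r, v
12. p, v
13. ~r | ~p, v
14. ~p, v
Accessibility: uRu, uRv, vRu, vRv
Branch closes: p and ~p both at v.
Every branch closes; the branch above is one of them.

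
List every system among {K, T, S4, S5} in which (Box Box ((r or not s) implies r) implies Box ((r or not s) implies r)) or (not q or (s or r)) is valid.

T-tableau for the negation not ((Box Box ((r or not s) implies r) implies Box ((r or not s) implies r)) or (not q or (s or r))):
1. not ((Box Box ((r or not s) implies r) implies Box ((r or not s) implies r)) or (not q or (s or r))), w0
2. not (Box Box ((r or not s) implies r) implies Box ((r or not s) implies r)), w0   [neg-or-rule on 1]
3. not (not q or (s or r)), w0   [neg-or-rule on 1]
4. Box Box ((r or not s) implies r), w0   [neg-implies-rule on 2]
5. not Box ((r or not s) implies r), w0   [neg-implies-rule on 2]
6. q, w0   [neg-or-rule on 3]
7. not (s or r), w0   [neg-or-rule on 3]
8. not s, w0   [neg-or-rule on 7]
9. not r, w0   [neg-or-rule on 7]
10. Box ((r or not s) implies r), w0   [Box-rule on 4 via w0Rw0]
11. (r or not s) implies r, w0   [Box-rule on 10 via w0Rw0]
12. not (r or not s), w0   [implies-rule on 11 (branches; this branch)]
13. s, w0   [neg-or-rule on 12]
Accessibility: w0Rw0
Branch closes: s and not s both at w0.
Every branch closes (one shown): valid in T, hence also in S4, S5 (every theorem of T is a theorem of S4 and S5).
K-tableau for the negation not ((Box Box ((r or not s) implies r) implies Box ((r or not s) implies r)) or (not q or (s or r))):
1. not ((Box Box ((r or not s) implies r) implies Box ((r or not s) implies r)) or (not q or (s or r))), w0
2. not (Box Box ((r or not s) implies r) implies Box ((r or not s) implies r)), w0   [neg-or-rule on 1]
3. not (not q or (s or r)), w0   [neg-or-rule on 1]
4. Box Box ((r or not s) implies r), w0   [neg-implies-rule on 2]
5. not Box ((r or not s) implies r), w0   [neg-implies-rule on 2]
6. q, w0   [neg-or-rule on 3]
7. not (s or r), w0   [neg-or-rule on 3]
8. not s, w0   [neg-or-rule on 7]
9. not r, w0   [neg-or-rule on 7]
10. not ((r or not s) implies r), w1   [neg-Box-rule on 5: fresh world w1, w0Rw1]
11. r or not s, w1   [neg-implies-rule on 10]
12. not r, w1   [neg-implies-rule on 10]
13. Box ((r or not s) implies r), w1   [Box-rule on 4 via w0Rw1]
14. not s, w1   [or-rule on 11 (branches; this branch)]
Accessibility: w0Rw1
Complete open branch: countermodel on a K-frame, so not valid in K.

T, S4, S5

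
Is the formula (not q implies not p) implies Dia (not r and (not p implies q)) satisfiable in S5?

Satisfiable (open branch found)

1. (not q implies not p) implies Dia (not r and (not p implies q)), u
2. Dia (not r and (not p implies q)), u
3. not r and (not p implies q), v
4. not r, v
5. not p implies q, v
6. q, v
Accessibility: uRu, uRv, vRu, vRv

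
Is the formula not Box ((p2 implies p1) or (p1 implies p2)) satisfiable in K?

1. not Box ((p2 implies p1) or (p1 implies p2)), w0
2. not ((p2 implies p1) or (p1 implies p2)), w1
3. not (p2 implies p1), w1
4. not (p1 implies p2), w1
5. p2, w1
6. not p1, w1
7. p1, w1
8. not p2, w1
Accessibility: w0Rw1
Branch closes: p1 and not p1 both at w1.
Every branch closes; the branch above is one of them.

No, unsatisfiable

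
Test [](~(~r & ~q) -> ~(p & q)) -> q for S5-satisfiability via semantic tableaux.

1. [](~(~r & ~q) -> ~(p & q)) -> q, 0
2. q, 0
Accessibility: 0R0

Yes, satisfiable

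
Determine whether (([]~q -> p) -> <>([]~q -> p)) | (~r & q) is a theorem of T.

Yes, valid

Tableau for the negation ~((([]~q -> p) -> <>([]~q -> p)) | (~r & q)):
1. ~((([]~q -> p) -> <>([]~q -> p)) | (~r & q)), w0
2. ~(([]~q -> p) -> <>([]~q -> p)), w0
3. ~(~r & q), w0
4. []~q -> p, w0
5. ~<>([]~q -> p), w0
6. ~([]~q -> p), w0
7. []~q, w0
8. ~p, w0
9. ~q, w0
10. ~[]~q, w0
11. q, w1
12. ~([]~q -> p), w1
13. []~q, w1
14. ~p, w1
15. ~q, w1
Accessibility: w0Rw0, w0Rw1, w1Rw1
Branch closes: q and ~q both at w1.
All branches of the negation close; one closing branch shown above.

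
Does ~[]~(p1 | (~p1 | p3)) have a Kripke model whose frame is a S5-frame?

Yes, satisfiable

1. ~[]~(p1 | (~p1 | p3)), w0
2. p1 | (~p1 | p3), w1   [~[]-rule on 1: fresh world w1, w0Rw1]
3. ~p1 | p3, w1   [|-rule on 2 (branches; this branch)]
4. p3, w1   [|-rule on 3 (branches; this branch)]
Accessibility: w0Rw0, w0Rw1, w1Rw0, w1Rw1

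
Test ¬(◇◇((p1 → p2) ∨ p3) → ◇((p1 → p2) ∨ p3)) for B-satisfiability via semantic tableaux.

1. ¬(◇◇((p1 → p2) ∨ p3) → ◇((p1 → p2) ∨ p3)), w0
2. ◇◇((p1 → p2) ∨ p3), w0   [¬→-rule on 1]
3. ¬◇((p1 → p2) ∨ p3), w0   [¬→-rule on 1]
4. ¬((p1 → p2) ∨ p3), w0   [¬◇-rule on 3 via w0Rw0]
5. ¬(p1 → p2), w0   [¬∨-rule on 4]
6. ¬p3, w0   [¬∨-rule on 4]
7. p1, w0   [¬→-rule on 5]
8. ¬p2, w0   [¬→-rule on 5]
9. ◇((p1 → p2) ∨ p3), w1   [◇-rule on 2: fresh world w1, w0Rw1]
10. ¬((p1 → p2) ∨ p3), w1   [¬◇-rule on 3 via w0Rw1]
11. ¬(p1 → p2), w1   [¬∨-rule on 10]
12. ¬p3, w1   [¬∨-rule on 10]
13. p1, w1   [¬→-rule on 11]
14. ¬p2, w1   [¬→-rule on 11]
15. (p1 → p2) ∨ p3, w2   [◇-rule on 9: fresh world w2, w1Rw2]
16. p3, w2   [∨-rule on 15 (branches; this branch)]
Accessibility: w0Rw0, w0Rw1, w1Rw0, w1Rw1, w1Rw2, w2Rw1, w2Rw2

Satisfiable (open branch found)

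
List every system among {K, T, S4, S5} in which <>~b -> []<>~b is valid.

S5

S5-tableau for the negation ~(<>~b -> []<>~b):
1. ~(<>~b -> []<>~b), w0
2. <>~b, w0   [~->-rule on 1]
3. ~[]<>~b, w0   [~->-rule on 1]
4. ~b, w1   [<>-rule on 2: fresh world w1, w0Rw1]
5. ~<>~b, w2   [~[]-rule on 3: fresh world w2, w0Rw2]
6. b, w0   [~<>-rule on 5 via w2Rw0]
7. b, w1   [~<>-rule on 5 via w2Rw1]
Accessibility: w0Rw0, w0Rw1, w0Rw2, w1Rw0, w1Rw1, w1Rw2, w2Rw0, w2Rw1, w2Rw2
Branch closes: b and ~b both at w1.
Every branch closes (one shown): valid in S5.
S4-tableau for the negation ~(<>~b -> []<>~b):
1. ~(<>~b -> []<>~b), w0
2. <>~b, w0   [~->-rule on 1]
3. ~[]<>~b, w0   [~->-rule on 1]
4. ~b, w1   [<>-rule on 2: fresh world w1, w0Rw1]
5. ~<>~b, w2   [~[]-rule on 3: fresh world w2, w0Rw2]
6. b, w2   [~<>-rule on 5 via w2Rw2]
Accessibility: w0Rw0, w0Rw1, w0Rw2, w1Rw1, w2Rw2
Complete open branch: countermodel on an S4-frame, so not valid in S4, nor in K, T (the same frame is also a K-frame and a T-frame).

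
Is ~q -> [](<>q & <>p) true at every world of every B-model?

No, not valid

Tableau for the negation ~(~q -> [](<>q & <>p)):
1. ~(~q -> [](<>q & <>p)), u
2. ~q, u
3. ~[](<>q & <>p), u
4. ~(<>q & <>p), v
5. ~<>p, v
6. ~p, u
7. ~p, v
Accessibility: uRu, uRv, vRu, vRv
The negation has an open branch (countermodel exists).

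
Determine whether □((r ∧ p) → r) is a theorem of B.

Tableau for the negation ¬□((r ∧ p) → r):
1. ¬□((r ∧ p) → r), w0
2. ¬((r ∧ p) → r), w1
3. r ∧ p, w1
4. ¬r, w1
5. r, w1
6. p, w1
Accessibility: w0Rw0, w0Rw1, w1Rw0, w1Rw1
Branch closes: r and ¬r both at w1.
All branches of the negation close; one closing branch shown above.

Valid in B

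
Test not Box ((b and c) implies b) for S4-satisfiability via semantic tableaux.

No, unsatisfiable

1. not Box ((b and c) implies b), 0
2. not ((b and c) implies b), 1
3. b and c, 1
4. not b, 1
5. b, 1
6. c, 1
Accessibility: 0R0, 0R1, 1R1
Branch closes: b and not b both at 1.
Every branch closes; the branch above is one of them.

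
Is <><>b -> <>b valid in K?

No, not valid

Tableau for the negation ~(<><>b -> <>b):
1. ~(<><>b -> <>b), w0
2. <><>b, w0   [~->-rule on 1]
3. ~<>b, w0   [~->-rule on 1]
4. <>b, w1   [<>-rule on 2: fresh world w1, w0Rw1]
5. ~b, w1   [~<>-rule on 3 via w0Rw1]
6. b, w2   [<>-rule on 4: fresh world w2, w1Rw2]
Accessibility: w0Rw1, w1Rw2
The negation has an open branch (countermodel exists).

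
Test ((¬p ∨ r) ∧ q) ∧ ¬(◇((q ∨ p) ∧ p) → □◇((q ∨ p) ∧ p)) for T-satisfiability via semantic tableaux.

1. ((¬p ∨ r) ∧ q) ∧ ¬(◇((q ∨ p) ∧ p) → □◇((q ∨ p) ∧ p)), 0
2. (¬p ∨ r) ∧ q, 0
3. ¬(◇((q ∨ p) ∧ p) → □◇((q ∨ p) ∧ p)), 0
4. ¬p ∨ r, 0
5. q, 0
6. ◇((q ∨ p) ∧ p), 0
7. ¬□◇((q ∨ p) ∧ p), 0
8. r, 0
9. (q ∨ p) ∧ p, 1
10. q ∨ p, 1
11. p, 1
12. ¬◇((q ∨ p) ∧ p), 2
13. ¬((q ∨ p) ∧ p), 2
14. ¬p, 2
Accessibility: 0R0, 0R1, 0R2, 1R1, 2R2

Satisfiable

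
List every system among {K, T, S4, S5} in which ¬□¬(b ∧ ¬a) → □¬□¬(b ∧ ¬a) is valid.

S5-tableau for the negation ¬(¬□¬(b ∧ ¬a) → □¬□¬(b ∧ ¬a)):
1. ¬(¬□¬(b ∧ ¬a) → □¬□¬(b ∧ ¬a)), u
2. ¬□¬(b ∧ ¬a), u   [¬→-rule on 1]
3. ¬□¬□¬(b ∧ ¬a), u   [¬→-rule on 1]
4. b ∧ ¬a, v   [¬□-rule on 2: fresh world v, uRv]
5. b, v   [∧-rule on 4]
6. ¬a, v   [∧-rule on 4]
7. □¬(b ∧ ¬a), w   [¬□-rule on 3: fresh world w, uRw]
8. ¬(b ∧ ¬a), u   [□-rule on 7 via wRu]
9. ¬(b ∧ ¬a), v   [□-rule on 7 via wRv]
10. ¬(b ∧ ¬a), w   [□-rule on 7 via wRw]
11. a, u   [¬∧-rule on 8 (branches; this branch)]
12. a, v   [¬∧-rule on 9 (branches; this branch)]
Accessibility: uRu, uRv, uRw, vRu, vRv, vRw, wRu, wRv, wRw
Branch closes: a and ¬a both at v.
Every branch closes (one shown): valid in S5.
S4-tableau for the negation ¬(¬□¬(b ∧ ¬a) → □¬□¬(b ∧ ¬a)):
1. ¬(¬□¬(b ∧ ¬a) → □¬□¬(b ∧ ¬a)), u
2. ¬□¬(b ∧ ¬a), u   [¬→-rule on 1]
3. ¬□¬□¬(b ∧ ¬a), u   [¬→-rule on 1]
4. b ∧ ¬a, v   [¬□-rule on 2: fresh world v, uRv]
5. b, v   [∧-rule on 4]
6. ¬a, v   [∧-rule on 4]
7. □¬(b ∧ ¬a), w   [¬□-rule on 3: fresh world w, uRw]
8. ¬(b ∧ ¬a), w   [□-rule on 7 via wRw]
9. a, w   [¬∧-rule on 8 (branches; this branch)]
Accessibility: uRu, uRv, uRw, vRv, wRw
Complete open branch: countermodel on an S4-frame, so not valid in S4, nor in K, T (the same frame is also a K-frame and a T-frame).

S5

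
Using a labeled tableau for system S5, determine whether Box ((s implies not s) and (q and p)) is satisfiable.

1. Box ((s implies not s) and (q and p)), u
2. (s implies not s) and (q and p), u   [Box-rule on 1 via uRu]
3. s implies not s, u   [and-rule on 2]
4. q and p, u   [and-rule on 2]
5. q, u   [and-rule on 4]
6. p, u   [and-rule on 4]
7. not s, u   [implies-rule on 3 (branches; this branch)]
Accessibility: uRu

Satisfiable (open branch found)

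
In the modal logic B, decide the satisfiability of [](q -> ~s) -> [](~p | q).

Satisfiable

1. [](q -> ~s) -> [](~p | q), w0
2. [](~p | q), w0
3. ~p | q, w0
4. q, w0
Accessibility: w0Rw0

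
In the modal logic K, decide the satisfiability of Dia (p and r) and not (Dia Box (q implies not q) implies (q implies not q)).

1. Dia (p and r) and not (Dia Box (q implies not q) implies (q implies not q)), u
2. Dia (p and r), u   [and-rule on 1]
3. not (Dia Box (q implies not q) implies (q implies not q)), u   [and-rule on 1]
4. Dia Box (q implies not q), u   [neg-implies-rule on 3]
5. not (q implies not q), u   [neg-implies-rule on 3]
6. q, u   [neg-implies-rule on 5]
7. p and r, v   [Dia-rule on 2: fresh world v, uRv]
8. p, v   [and-rule on 7]
9. r, v   [and-rule on 7]
10. Box (q implies not q), w   [Dia-rule on 4: fresh world w, uRw]
Accessibility: uRv, uRw

Satisfiable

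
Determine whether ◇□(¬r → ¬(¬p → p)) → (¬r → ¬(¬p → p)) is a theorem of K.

Invalid (countermodel exists)

Tableau for the negation ¬(◇□(¬r → ¬(¬p → p)) → (¬r → ¬(¬p → p))):
1. ¬(◇□(¬r → ¬(¬p → p)) → (¬r → ¬(¬p → p))), u
2. ◇□(¬r → ¬(¬p → p)), u   [¬→-rule on 1]
3. ¬(¬r → ¬(¬p → p)), u   [¬→-rule on 1]
4. ¬r, u   [¬→-rule on 3]
5. ¬p → p, u   [¬→-rule on 3]
6. p, u   [→-rule on 5 (branches; this branch)]
7. □(¬r → ¬(¬p → p)), v   [◇-rule on 2: fresh world v, uRv]
Accessibility: uRv
The negation has an open branch (countermodel exists).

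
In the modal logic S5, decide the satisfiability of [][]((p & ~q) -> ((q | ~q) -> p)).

1. [][]((p & ~q) -> ((q | ~q) -> p)), u
2. []((p & ~q) -> ((q | ~q) -> p)), u   [[]-rule on 1 via uRu]
3. (p & ~q) -> ((q | ~q) -> p), u   [[]-rule on 2 via uRu]
4. (q | ~q) -> p, u   [->-rule on 3 (branches; this branch)]
5. p, u   [->-rule on 4 (branches; this branch)]
Accessibility: uRu

Satisfiable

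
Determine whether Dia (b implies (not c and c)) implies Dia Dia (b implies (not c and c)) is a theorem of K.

Tableau for the negation not (Dia (b implies (not c and c)) implies Dia Dia (b implies (not c and c))):
1. not (Dia (b implies (not c and c)) implies Dia Dia (b implies (not c and c))), 0
2. Dia (b implies (not c and c)), 0   [neg-implies-rule on 1]
3. not Dia Dia (b implies (not c and c)), 0   [neg-implies-rule on 1]
4. b implies (not c and c), 1   [Dia-rule on 2: fresh world 1, 0R1]
5. not Dia (b implies (not c and c)), 1   [neg-Dia-rule on 3 via 0R1]
6. not b, 1   [implies-rule on 4 (branches; this branch)]
Accessibility: 0R1
The negation has an open branch (countermodel exists).

Invalid (countermodel exists)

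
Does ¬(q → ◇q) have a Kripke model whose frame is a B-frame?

No, unsatisfiable

1. ¬(q → ◇q), u
2. q, u
3. ¬◇q, u
4. ¬q, u
Accessibility: uRu
Branch closes: q and ¬q both at u.
(One branch shown.) All branches close.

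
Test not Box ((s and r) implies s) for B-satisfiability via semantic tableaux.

Unsatisfiable

1. not Box ((s and r) implies s), u
2. not ((s and r) implies s), v   [neg-Box-rule on 1: fresh world v, uRv]
3. s and r, v   [neg-implies-rule on 2]
4. not s, v   [neg-implies-rule on 2]
5. s, v   [and-rule on 3]
6. r, v   [and-rule on 3]
Accessibility: uRu, uRv, vRu, vRv
Branch closes: s and not s both at v.
(One branch shown.) All branches close.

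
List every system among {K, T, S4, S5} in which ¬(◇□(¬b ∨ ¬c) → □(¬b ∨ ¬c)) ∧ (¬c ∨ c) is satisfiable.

K, T, S4

S5-tableau for the formula:
1. ¬(◇□(¬b ∨ ¬c) → □(¬b ∨ ¬c)) ∧ (¬c ∨ c), u
2. ¬(◇□(¬b ∨ ¬c) → □(¬b ∨ ¬c)), u   [∧-rule on 1]
3. ¬c ∨ c, u   [∧-rule on 1]
4. ◇□(¬b ∨ ¬c), u   [¬→-rule on 2]
5. ¬□(¬b ∨ ¬c), u   [¬→-rule on 2]
6. c, u   [∨-rule on 3 (branches; this branch)]
7. □(¬b ∨ ¬c), v   [◇-rule on 4: fresh world v, uRv]
8. ¬b ∨ ¬c, u   [□-rule on 7 via vRu]
9. ¬b ∨ ¬c, v   [□-rule on 7 via vRv]
10. ¬b, u   [∨-rule on 8 (branches; this branch)]
11. ¬c, v   [∨-rule on 9 (branches; this branch)]
12. ¬(¬b ∨ ¬c), w   [¬□-rule on 5: fresh world w, uRw]
13. b, w   [¬∨-rule on 12]
14. c, w   [¬∨-rule on 12]
15. ¬b ∨ ¬c, w   [□-rule on 7 via vRw]
16. ¬c, w   [∨-rule on 15 (branches; this branch)]
Accessibility: uRu, uRv, uRw, vRu, vRv, vRw, wRu, wRv, wRw
Branch closes: c and ¬c both at w.
Every branch closes (one shown): unsatisfiable in S5.
S4-tableau for the formula:
1. ¬(◇□(¬b ∨ ¬c) → □(¬b ∨ ¬c)) ∧ (¬c ∨ c), u
2. ¬(◇□(¬b ∨ ¬c) → □(¬b ∨ ¬c)), u   [∧-rule on 1]
3. ¬c ∨ c, u   [∧-rule on 1]
4. ◇□(¬b ∨ ¬c), u   [¬→-rule on 2]
5. ¬□(¬b ∨ ¬c), u   [¬→-rule on 2]
6. c, u   [∨-rule on 3 (branches; this branch)]
7. □(¬b ∨ ¬c), v   [◇-rule on 4: fresh world v, uRv]
8. ¬b ∨ ¬c, v   [□-rule on 7 via vRv]
9. ¬c, v   [∨-rule on 8 (branches; this branch)]
10. ¬(¬b ∨ ¬c), w   [¬□-rule on 5: fresh world w, uRw]
11. b, w   [¬∨-rule on 10]
12. c, w   [¬∨-rule on 10]
Accessibility: uRu, uRv, uRw, vRv, wRw
Complete open branch: satisfiable in S4, hence also in K, T (this S4-model is also a K-model and a T-model).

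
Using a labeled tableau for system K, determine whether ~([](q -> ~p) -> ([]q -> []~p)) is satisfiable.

Unsatisfiable

1. ~([](q -> ~p) -> ([]q -> []~p)), u
2. [](q -> ~p), u
3. ~([]q -> []~p), u
4. []q, u
5. ~[]~p, u
6. p, v
7. q -> ~p, v
8. q, v
9. ~p, v
Accessibility: uRv
Branch closes: p and ~p both at v.
Every branch closes; the branch above is one of them.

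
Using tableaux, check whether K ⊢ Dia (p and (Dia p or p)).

Tableau for the negation not Dia (p and (Dia p or p)):
1. not Dia (p and (Dia p or p)), 0
The negation has an open branch (countermodel exists).

Not valid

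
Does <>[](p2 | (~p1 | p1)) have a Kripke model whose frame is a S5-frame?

Satisfiable (open branch found)

1. <>[](p2 | (~p1 | p1)), 0
2. [](p2 | (~p1 | p1)), 1   [<>-rule on 1: fresh world 1, 0R1]
3. p2 | (~p1 | p1), 0   [[]-rule on 2 via 1R0]
4. p2 | (~p1 | p1), 1   [[]-rule on 2 via 1R1]
5. ~p1 | p1, 0   [|-rule on 3 (branches; this branch)]
6. ~p1 | p1, 1   [|-rule on 4 (branches; this branch)]
7. p1, 0   [|-rule on 5 (branches; this branch)]
8. p1, 1   [|-rule on 6 (branches; this branch)]
Accessibility: 0R0, 0R1, 1R0, 1R1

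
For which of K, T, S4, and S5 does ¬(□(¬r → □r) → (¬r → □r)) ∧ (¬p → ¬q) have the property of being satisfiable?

K-tableau for the formula:
1. ¬(□(¬r → □r) → (¬r → □r)) ∧ (¬p → ¬q), 0
2. ¬(□(¬r → □r) → (¬r → □r)), 0   [∧-rule on 1]
3. ¬p → ¬q, 0   [∧-rule on 1]
4. □(¬r → □r), 0   [¬→-rule on 2]
5. ¬(¬r → □r), 0   [¬→-rule on 2]
6. ¬r, 0   [¬→-rule on 5]
7. ¬□r, 0   [¬→-rule on 5]
8. ¬q, 0   [→-rule on 3 (branches; this branch)]
9. ¬r, 1   [¬□-rule on 7: fresh world 1, 0R1]
10. ¬r → □r, 1   [□-rule on 4 via 0R1]
11. □r, 1   [→-rule on 10 (branches; this branch)]
Accessibility: 0R1
Complete open branch: satisfiable in K.
T-tableau for the formula:
1. ¬(□(¬r → □r) → (¬r → □r)) ∧ (¬p → ¬q), 0
2. ¬(□(¬r → □r) → (¬r → □r)), 0   [∧-rule on 1]
3. ¬p → ¬q, 0   [∧-rule on 1]
4. □(¬r → □r), 0   [¬→-rule on 2]
5. ¬(¬r → □r), 0   [¬→-rule on 2]
6. ¬r, 0   [¬→-rule on 5]
7. ¬□r, 0   [¬→-rule on 5]
8. ¬r → □r, 0   [□-rule on 4 via 0R0]
9. ¬q, 0   [→-rule on 3 (branches; this branch)]
10. □r, 0   [→-rule on 8 (branches; this branch)]
11. r, 0   [□-rule on 10 via 0R0]
Accessibility: 0R0
Branch closes: r and ¬r both at 0.
Every branch closes (one shown): unsatisfiable in T, hence also in S4, S5 (every S4/S5-frame is a T-frame).

K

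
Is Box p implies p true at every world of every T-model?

Valid

Tableau for the negation not (Box p implies p):
1. not (Box p implies p), w0
2. Box p, w0
3. not p, w0
4. p, w0
Accessibility: w0Rw0
Branch closes: p and not p both at w0.
All branches of the negation close; one closing branch shown above.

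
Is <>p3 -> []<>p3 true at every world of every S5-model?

Valid

Tableau for the negation ~(<>p3 -> []<>p3):
1. ~(<>p3 -> []<>p3), 0
2. <>p3, 0
3. ~[]<>p3, 0
4. p3, 1
5. ~<>p3, 2
6. ~p3, 0
7. ~p3, 1
Accessibility: 0R0, 0R1, 0R2, 1R0, 1R1, 1R2, 2R0, 2R1, 2R2
Branch closes: p3 and ~p3 both at 1.
Every branch of the negation's tableau closes; the branch above is one of them.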